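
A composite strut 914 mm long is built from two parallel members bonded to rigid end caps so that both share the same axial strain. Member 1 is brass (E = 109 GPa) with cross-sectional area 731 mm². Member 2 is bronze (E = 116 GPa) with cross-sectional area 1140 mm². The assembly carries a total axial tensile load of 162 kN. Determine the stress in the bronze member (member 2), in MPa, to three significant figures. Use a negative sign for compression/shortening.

Equal strain + equilibrium ⇒ each member carries load in proportion to AE: A₁E₁ = 79680000 N, A₂E₂ = 132200000 N, ΣAE = 211900000 N.
σ₂ = P·E₂/ΣAE = 162000·116000/211900000 = 88.68 MPa.

88.7 MPa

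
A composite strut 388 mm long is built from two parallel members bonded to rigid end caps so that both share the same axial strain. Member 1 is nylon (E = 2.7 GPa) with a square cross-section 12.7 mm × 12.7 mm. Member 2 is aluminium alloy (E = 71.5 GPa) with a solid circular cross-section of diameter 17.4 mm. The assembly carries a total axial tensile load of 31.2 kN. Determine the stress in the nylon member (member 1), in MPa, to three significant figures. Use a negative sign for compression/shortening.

4.83 MPa

A_1 = 161.3 mm².
A_2 = 237.8 mm².
Equal strain + equilibrium ⇒ each member carries load in proportion to AE: A₁E₁ = 435500 N, A₂E₂ = 17000000 N, ΣAE = 17440000 N.
σ₁ = P·E₁/ΣAE = 31200·2700/17440000 = 4.831 MPa.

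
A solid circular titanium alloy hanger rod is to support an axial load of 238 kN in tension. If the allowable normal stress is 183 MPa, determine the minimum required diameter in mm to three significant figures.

Required area A ≥ P/σ_allow = 238000/183 = 1301 mm².
For a solid circular section, d ≥ √(4A/π) = 40.69 mm.

40.7 mm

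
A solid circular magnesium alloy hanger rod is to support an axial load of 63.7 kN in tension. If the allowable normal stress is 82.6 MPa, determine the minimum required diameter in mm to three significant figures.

31.3 mm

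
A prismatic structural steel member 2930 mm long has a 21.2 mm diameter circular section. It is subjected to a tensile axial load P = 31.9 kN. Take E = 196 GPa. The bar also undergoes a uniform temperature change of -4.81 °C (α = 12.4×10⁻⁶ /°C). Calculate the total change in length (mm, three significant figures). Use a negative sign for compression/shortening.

A = 353 mm².
δ_mech = NL/(AE) = 31900·2930/(353·196000) = 1.351 mm.
δ_thermal = αLΔT = 12.4e-6·2930·-4.81 = -0.1748 mm.
δ = δ_mech + δ_thermal = 1.176 mm.

1.18 mm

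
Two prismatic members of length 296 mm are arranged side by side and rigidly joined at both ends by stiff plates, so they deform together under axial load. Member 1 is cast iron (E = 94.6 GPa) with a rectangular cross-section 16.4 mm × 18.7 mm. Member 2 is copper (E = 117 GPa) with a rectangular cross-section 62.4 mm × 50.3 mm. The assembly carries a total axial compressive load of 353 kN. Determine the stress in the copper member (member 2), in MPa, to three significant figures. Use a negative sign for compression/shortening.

-104 MPa

A_1 = 306.7 mm².
A_2 = 3139 mm².
Equal strain + equilibrium ⇒ each member carries load in proportion to AE: A₁E₁ = 29010000 N, A₂E₂ = 367200000 N, ΣAE = 396200000 N.
σ₂ = P·E₂/ΣAE = -353000·117000/396200000 = -104.2 MPa.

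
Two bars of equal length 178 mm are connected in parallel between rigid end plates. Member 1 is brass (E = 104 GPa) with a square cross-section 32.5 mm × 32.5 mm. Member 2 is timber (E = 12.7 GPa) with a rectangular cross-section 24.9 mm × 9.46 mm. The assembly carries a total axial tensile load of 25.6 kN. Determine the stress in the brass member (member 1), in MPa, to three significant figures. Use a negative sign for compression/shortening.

23.6 MPa

A_1 = 1056 mm².
A_2 = 235.6 mm².
Equal strain + equilibrium ⇒ each member carries load in proportion to AE: A₁E₁ = 109800000 N, A₂E₂ = 2992000 N, ΣAE = 112800000 N.
σ₁ = P·E₁/ΣAE = 25600·104000/112800000 = 23.59 MPa.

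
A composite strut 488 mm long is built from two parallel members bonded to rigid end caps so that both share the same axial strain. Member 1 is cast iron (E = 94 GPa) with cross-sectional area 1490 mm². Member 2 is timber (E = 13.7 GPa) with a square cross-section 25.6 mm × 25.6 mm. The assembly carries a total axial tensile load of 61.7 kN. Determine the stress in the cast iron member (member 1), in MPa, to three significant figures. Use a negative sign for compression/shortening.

A_2 = 655.4 mm².
Equal strain + equilibrium ⇒ each member carries load in proportion to AE: A₁E₁ = 140100000 N, A₂E₂ = 8978000 N, ΣAE = 149000000 N.
σ₁ = P·E₁/ΣAE = 61700·94000/149000000 = 38.91 MPa.

38.9 MPa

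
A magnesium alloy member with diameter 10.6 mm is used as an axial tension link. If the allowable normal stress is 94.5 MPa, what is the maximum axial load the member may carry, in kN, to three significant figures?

8.34 kN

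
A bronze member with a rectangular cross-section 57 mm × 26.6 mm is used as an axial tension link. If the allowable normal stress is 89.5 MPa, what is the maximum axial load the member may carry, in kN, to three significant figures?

136 kN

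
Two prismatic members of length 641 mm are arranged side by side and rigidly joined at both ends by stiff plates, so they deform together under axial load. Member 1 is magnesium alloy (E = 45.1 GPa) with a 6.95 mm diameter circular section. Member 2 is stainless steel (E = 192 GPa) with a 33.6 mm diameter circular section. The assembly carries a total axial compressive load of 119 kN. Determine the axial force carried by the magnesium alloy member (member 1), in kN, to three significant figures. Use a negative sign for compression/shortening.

A_1 = 37.94 mm².
A_2 = 886.7 mm².
Equal strain + equilibrium ⇒ each member carries load in proportion to AE: A₁E₁ = 1711000 N, A₂E₂ = 170200000 N, ΣAE = 172000000 N.
F₁ = P·A₁E₁/ΣAE = -119000·1711000/172000000 = -1184 N.

-1.18 kN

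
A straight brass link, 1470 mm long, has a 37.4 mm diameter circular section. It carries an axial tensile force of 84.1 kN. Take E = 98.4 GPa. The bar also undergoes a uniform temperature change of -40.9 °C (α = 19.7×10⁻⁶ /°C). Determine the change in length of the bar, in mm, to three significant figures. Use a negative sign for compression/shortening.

A = 1099 mm².
δ_mech = NL/(AE) = 84100·1470/(1099·98400) = 1.144 mm.
δ_thermal = αLΔT = 19.7e-6·1470·-40.9 = -1.184 mm.
δ = δ_mech + δ_thermal = -0.04079 mm.

-0.0408 mm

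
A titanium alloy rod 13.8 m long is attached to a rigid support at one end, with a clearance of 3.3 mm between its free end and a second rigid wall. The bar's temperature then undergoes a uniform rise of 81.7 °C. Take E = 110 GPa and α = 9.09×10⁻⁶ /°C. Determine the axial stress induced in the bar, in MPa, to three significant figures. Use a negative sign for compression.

-55.4 MPa

Free thermal expansion αLΔT = 9.09e-6 · 13800 · 81.7 = 10.25 mm.
The walls engage after the gap closes; constrained expansion = 10.25 − 3.3 = 6.949 mm.
The walls impose strain ε = −(6.949)/13800 = -5.0352e-04; σ = Eε = 110000 · -5.0352e-04 = -55.39 MPa.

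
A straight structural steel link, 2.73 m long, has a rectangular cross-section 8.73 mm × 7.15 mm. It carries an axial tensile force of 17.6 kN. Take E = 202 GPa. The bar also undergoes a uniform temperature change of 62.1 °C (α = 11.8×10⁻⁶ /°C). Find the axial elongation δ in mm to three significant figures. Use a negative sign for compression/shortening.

5.81 mm

A = 62.42 mm².
δ_mech = NL/(AE) = 17600·2730/(62.42·202000) = 3.811 mm.
δ_thermal = αLΔT = 11.8e-6·2730·62.1 = 2 mm.
δ = δ_mech + δ_thermal = 5.811 mm.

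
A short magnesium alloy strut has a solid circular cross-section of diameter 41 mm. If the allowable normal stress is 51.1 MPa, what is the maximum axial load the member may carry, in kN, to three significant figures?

A = 1320 mm².
P_max = σ_allow · A = 51.1 · 1320 = 67460 N = 67.46 kN.

67.5 kN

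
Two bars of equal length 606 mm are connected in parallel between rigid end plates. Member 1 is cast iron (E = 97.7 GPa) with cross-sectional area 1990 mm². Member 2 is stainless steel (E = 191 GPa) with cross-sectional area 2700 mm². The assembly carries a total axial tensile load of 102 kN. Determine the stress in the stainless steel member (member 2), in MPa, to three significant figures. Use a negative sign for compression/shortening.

Equal strain + equilibrium ⇒ each member carries load in proportion to AE: A₁E₁ = 194400000 N, A₂E₂ = 515700000 N, ΣAE = 710100000 N.
σ₂ = P·E₂/ΣAE = 102000·191000/710100000 = 27.43 MPa.

27.4 MPa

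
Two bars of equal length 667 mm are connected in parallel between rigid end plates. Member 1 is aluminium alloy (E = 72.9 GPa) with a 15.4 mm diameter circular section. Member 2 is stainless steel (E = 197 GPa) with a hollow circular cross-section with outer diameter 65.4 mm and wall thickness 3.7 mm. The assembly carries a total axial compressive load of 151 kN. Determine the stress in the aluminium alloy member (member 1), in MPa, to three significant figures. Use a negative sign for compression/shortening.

-71.1 MPa

A_1 = 186.3 mm².
A_2 = 717.2 mm².
Equal strain + equilibrium ⇒ each member carries load in proportion to AE: A₁E₁ = 13580000 N, A₂E₂ = 141300000 N, ΣAE = 154900000 N.
σ₁ = P·E₁/ΣAE = -151000·72900/154900000 = -71.08 MPa.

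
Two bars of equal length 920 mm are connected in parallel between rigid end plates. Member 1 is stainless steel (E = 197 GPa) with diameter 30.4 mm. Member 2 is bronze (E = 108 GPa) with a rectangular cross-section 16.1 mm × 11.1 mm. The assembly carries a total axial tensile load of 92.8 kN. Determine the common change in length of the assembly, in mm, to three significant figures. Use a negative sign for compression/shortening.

A_1 = 725.8 mm².
A_2 = 178.7 mm².
Equal strain + equilibrium ⇒ each member carries load in proportion to AE: A₁E₁ = 143000000 N, A₂E₂ = 19300000 N, ΣAE = 162300000 N.
δ = PL/ΣAE = 92800·920/162300000 = 0.5261 mm.

0.526 mm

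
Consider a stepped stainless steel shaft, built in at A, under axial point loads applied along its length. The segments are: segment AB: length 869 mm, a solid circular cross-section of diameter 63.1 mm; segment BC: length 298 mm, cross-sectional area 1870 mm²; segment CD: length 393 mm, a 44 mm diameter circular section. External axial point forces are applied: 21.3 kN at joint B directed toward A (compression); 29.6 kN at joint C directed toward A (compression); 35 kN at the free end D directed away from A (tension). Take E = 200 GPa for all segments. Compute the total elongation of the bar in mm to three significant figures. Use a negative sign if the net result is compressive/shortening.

Internal axial forces (sectioning from the free end, tension +): N_CD = 35 kN, N_BC = 5.4 kN, N_AB = -15.9 kN.
A_AB = 3127 mm².
A_CD = 1521 mm².
δ_AB = -15900·869/(3127·200000) = -0.02209 mm
δ_BC = 5400·298/(1870·200000) = 0.004303 mm
δ_CD = 35000·393/(1521·200000) = 0.04523 mm
δ = Σδ_i = 0.02744 mm.

0.0274 mm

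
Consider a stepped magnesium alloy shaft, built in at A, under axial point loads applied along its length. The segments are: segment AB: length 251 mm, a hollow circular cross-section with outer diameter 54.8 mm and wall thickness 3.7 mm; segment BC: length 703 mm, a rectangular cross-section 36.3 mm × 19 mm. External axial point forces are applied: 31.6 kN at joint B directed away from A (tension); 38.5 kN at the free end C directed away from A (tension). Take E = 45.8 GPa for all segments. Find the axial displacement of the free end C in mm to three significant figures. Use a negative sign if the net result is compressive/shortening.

1.50 mm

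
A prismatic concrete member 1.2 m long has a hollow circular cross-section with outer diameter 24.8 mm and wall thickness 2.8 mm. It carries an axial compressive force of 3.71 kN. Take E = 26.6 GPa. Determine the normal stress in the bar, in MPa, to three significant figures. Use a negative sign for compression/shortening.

A = 193.5 mm².
σ = N/A = -3710/193.5 = -19.17 MPa.

-19.2 MPa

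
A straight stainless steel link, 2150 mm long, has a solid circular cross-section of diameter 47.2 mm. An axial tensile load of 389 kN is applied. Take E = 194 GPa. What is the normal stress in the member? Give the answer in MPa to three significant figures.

A = 1750 mm².
σ = N/A = 389000/1750 = 222.3 MPa.

222 MPa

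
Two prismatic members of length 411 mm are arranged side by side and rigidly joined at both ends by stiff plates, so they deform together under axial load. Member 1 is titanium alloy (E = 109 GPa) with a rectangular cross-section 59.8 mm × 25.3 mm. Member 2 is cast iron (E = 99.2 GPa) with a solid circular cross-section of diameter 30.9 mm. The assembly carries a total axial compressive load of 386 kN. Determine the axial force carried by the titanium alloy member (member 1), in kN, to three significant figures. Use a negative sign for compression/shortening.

-266 kN

A_1 = 1513 mm².
A_2 = 749.9 mm².
Equal strain + equilibrium ⇒ each member carries load in proportion to AE: A₁E₁ = 164900000 N, A₂E₂ = 74390000 N, ΣAE = 239300000 N.
F₁ = P·A₁E₁/ΣAE = -386000·164900000/239300000 = -266000 N.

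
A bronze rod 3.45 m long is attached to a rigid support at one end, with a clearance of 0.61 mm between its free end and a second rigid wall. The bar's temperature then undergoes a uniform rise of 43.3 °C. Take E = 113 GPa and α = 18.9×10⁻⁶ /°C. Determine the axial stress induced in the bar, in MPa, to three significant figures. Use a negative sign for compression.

Free thermal expansion αLΔT = 18.9e-6 · 3450 · 43.3 = 2.823 mm.
The walls engage after the gap closes; constrained expansion = 2.823 − 0.61 = 2.213 mm.
The walls impose strain ε = −(2.213)/3450 = -6.4156e-04; σ = Eε = 113000 · -6.4156e-04 = -72.5 MPa.

-72.5 MPa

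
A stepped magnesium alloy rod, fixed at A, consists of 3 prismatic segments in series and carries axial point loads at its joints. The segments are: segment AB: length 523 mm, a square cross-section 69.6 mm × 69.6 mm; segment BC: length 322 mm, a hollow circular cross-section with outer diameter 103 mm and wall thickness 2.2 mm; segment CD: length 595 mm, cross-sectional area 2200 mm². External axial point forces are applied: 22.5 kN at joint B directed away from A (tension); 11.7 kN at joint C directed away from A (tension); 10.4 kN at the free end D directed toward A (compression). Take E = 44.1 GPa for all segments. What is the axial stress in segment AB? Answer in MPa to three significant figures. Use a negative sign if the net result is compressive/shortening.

Internal axial forces (sectioning from the free end, tension +): N_CD = -10.4 kN, N_BC = 1.3 kN, N_AB = 23.8 kN.
A_AB = 4844 mm².
σ_AB = N_AB/A_AB = 23800/4844 = 4.913 MPa.

4.91 MPa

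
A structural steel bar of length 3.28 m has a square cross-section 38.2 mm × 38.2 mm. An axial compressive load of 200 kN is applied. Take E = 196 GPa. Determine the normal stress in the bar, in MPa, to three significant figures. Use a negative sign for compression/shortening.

-137 MPa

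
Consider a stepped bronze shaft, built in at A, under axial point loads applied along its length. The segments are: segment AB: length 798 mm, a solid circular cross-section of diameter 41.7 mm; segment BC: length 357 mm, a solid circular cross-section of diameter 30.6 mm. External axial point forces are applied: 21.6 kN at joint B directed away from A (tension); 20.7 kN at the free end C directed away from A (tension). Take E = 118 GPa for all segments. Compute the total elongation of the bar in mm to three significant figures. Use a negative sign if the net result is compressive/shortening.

0.295 mm

Internal axial forces (sectioning from the free end, tension +): N_BC = 20.7 kN, N_AB = 42.3 kN.
A_AB = 1366 mm².
A_BC = 735.4 mm².
δ_AB = 42300·798/(1366·118000) = 0.2095 mm
δ_BC = 20700·357/(735.4·118000) = 0.08516 mm
δ = Σδ_i = 0.2946 mm.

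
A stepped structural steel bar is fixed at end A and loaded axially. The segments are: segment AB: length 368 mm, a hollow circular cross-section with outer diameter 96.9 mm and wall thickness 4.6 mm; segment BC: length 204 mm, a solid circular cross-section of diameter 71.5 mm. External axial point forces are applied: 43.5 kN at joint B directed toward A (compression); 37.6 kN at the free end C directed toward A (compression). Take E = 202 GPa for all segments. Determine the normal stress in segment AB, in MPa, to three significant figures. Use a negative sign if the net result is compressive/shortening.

-60.8 MPa

Internal axial forces (sectioning from the free end, tension +): N_BC = -37.6 kN, N_AB = -81.1 kN.
A_AB = 1334 mm².
σ_AB = N_AB/A_AB = -81100/1334 = -60.8 MPa.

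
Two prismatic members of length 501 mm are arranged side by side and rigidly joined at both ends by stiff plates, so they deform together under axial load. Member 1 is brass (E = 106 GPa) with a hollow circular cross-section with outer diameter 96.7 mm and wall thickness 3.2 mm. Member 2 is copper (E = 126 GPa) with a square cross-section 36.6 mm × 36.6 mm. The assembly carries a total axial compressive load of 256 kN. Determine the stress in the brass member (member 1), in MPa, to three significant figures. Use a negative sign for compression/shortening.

A_1 = 940 mm².
A_2 = 1340 mm².
Equal strain + equilibrium ⇒ each member carries load in proportion to AE: A₁E₁ = 99640000 N, A₂E₂ = 168800000 N, ΣAE = 268400000 N.
σ₁ = P·E₁/ΣAE = -256000·106000/268400000 = -101.1 MPa.

-101 MPa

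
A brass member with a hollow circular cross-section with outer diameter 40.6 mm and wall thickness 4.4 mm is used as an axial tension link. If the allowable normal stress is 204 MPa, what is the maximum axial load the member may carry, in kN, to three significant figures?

102 kN

A = 500.4 mm².
P_max = σ_allow · A = 204 · 500.4 = 102100 N = 102.1 kN.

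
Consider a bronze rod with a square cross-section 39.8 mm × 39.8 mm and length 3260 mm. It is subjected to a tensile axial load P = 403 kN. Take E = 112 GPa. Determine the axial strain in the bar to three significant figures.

0.00227

A = 1584 mm².
σ = N/A = 254.4 MPa; ε = σ/E = 254.4/112000 = 2.272e-03.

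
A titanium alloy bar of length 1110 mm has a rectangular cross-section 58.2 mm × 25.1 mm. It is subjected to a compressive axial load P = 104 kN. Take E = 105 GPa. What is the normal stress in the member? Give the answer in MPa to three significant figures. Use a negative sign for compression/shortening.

A = 1461 mm².
σ = N/A = -104000/1461 = -71.19 MPa.

-71.2 MPa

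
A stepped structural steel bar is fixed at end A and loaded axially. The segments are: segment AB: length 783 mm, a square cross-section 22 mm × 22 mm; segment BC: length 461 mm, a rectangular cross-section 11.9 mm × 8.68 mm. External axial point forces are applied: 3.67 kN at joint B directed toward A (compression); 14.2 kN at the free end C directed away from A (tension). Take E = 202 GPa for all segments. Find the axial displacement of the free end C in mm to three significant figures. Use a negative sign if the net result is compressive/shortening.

0.398 mm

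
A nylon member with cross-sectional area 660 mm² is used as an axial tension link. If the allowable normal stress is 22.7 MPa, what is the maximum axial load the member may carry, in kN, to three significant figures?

P_max = σ_allow · A = 22.7 · 660 = 14980 N = 14.98 kN.

15.0 kN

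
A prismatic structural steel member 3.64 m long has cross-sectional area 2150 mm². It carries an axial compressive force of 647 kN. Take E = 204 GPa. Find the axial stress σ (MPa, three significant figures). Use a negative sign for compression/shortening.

-301 MPa

σ = N/A = -647000/2150 = -300.9 MPa.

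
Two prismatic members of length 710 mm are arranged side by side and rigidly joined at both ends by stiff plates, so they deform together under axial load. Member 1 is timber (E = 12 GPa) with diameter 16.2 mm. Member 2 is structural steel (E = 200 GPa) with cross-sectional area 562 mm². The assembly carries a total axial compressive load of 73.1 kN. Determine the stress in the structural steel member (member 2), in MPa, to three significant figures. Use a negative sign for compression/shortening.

A_1 = 206.1 mm².
Equal strain + equilibrium ⇒ each member carries load in proportion to AE: A₁E₁ = 2473000 N, A₂E₂ = 112400000 N, ΣAE = 114900000 N.
σ₂ = P·E₂/ΣAE = -73100·200000/114900000 = -127.3 MPa.

-127 MPa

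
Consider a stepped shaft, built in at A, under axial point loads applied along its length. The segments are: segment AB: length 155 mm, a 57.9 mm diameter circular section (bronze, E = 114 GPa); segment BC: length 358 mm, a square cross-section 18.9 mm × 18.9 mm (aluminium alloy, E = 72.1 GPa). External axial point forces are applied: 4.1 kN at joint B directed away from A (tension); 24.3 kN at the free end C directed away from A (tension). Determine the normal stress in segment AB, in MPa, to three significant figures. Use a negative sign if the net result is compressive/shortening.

10.8 MPa

Internal axial forces (sectioning from the free end, tension +): N_BC = 24.3 kN, N_AB = 28.4 kN.
A_AB = 2633 mm².
σ_AB = N_AB/A_AB = 28400/2633 = 10.79 MPa.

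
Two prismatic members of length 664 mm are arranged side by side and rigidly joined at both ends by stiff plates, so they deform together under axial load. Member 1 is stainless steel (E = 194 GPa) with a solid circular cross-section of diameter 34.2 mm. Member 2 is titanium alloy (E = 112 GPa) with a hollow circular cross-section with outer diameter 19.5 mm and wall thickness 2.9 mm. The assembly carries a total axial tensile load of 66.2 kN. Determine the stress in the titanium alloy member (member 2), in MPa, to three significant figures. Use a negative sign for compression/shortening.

38.0 MPa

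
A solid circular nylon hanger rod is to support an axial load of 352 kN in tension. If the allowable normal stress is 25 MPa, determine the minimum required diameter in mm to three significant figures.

Required area A ≥ P/σ_allow = 352000/25 = 14080 mm².
For a solid circular section, d ≥ √(4A/π) = 133.9 mm.

134 mm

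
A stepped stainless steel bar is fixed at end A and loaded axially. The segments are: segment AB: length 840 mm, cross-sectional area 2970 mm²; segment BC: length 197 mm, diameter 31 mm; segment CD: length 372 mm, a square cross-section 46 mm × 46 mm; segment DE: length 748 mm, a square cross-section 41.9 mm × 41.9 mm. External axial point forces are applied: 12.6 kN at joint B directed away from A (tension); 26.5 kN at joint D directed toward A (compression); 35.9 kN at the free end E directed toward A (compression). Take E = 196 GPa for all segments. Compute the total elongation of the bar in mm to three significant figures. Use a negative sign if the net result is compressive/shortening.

Internal axial forces (sectioning from the free end, tension +): N_DE = -35.9 kN, N_CD = -62.4 kN, N_BC = -62.4 kN, N_AB = -49.8 kN.
A_BC = 754.8 mm².
A_CD = 2116 mm².
A_DE = 1756 mm².
δ_AB = -49800·840/(2970·196000) = -0.07186 mm
δ_BC = -62400·197/(754.8·196000) = -0.0831 mm
δ_CD = -62400·372/(2116·196000) = -0.05597 mm
δ_DE = -35900·748/(1756·196000) = -0.07804 mm
δ = Σδ_i = -0.289 mm.

-0.289 mm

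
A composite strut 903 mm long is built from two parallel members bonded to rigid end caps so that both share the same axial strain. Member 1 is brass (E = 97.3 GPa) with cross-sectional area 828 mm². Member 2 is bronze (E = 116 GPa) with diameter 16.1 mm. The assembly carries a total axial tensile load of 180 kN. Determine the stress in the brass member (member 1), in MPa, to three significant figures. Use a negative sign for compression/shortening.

168 MPa

A_2 = 203.6 mm².
Equal strain + equilibrium ⇒ each member carries load in proportion to AE: A₁E₁ = 80560000 N, A₂E₂ = 23620000 N, ΣAE = 104200000 N.
σ₁ = P·E₁/ΣAE = 180000·97300/104200000 = 168.1 MPa.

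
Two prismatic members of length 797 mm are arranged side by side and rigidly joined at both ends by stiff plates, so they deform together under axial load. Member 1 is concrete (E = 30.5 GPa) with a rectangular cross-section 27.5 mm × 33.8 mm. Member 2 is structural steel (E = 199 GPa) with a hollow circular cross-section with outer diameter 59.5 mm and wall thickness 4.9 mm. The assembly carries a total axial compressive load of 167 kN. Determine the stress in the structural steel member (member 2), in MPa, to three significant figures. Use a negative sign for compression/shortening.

-170 MPa

A_1 = 929.5 mm².
A_2 = 840.5 mm².
Equal strain + equilibrium ⇒ each member carries load in proportion to AE: A₁E₁ = 28350000 N, A₂E₂ = 167300000 N, ΣAE = 195600000 N.
σ₂ = P·E₂/ΣAE = -167000·199000/195600000 = -169.9 MPa.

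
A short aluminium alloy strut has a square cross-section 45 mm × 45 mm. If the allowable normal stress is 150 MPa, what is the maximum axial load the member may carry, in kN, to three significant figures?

304 kN

A = 2025 mm².
P_max = σ_allow · A = 150 · 2025 = 303800 N = 303.8 kN.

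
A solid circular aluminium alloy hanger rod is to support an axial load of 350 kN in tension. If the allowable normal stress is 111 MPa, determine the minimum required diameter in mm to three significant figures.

63.4 mm

Required area A ≥ P/σ_allow = 350000/111 = 3153 mm².
For a solid circular section, d ≥ √(4A/π) = 63.36 mm.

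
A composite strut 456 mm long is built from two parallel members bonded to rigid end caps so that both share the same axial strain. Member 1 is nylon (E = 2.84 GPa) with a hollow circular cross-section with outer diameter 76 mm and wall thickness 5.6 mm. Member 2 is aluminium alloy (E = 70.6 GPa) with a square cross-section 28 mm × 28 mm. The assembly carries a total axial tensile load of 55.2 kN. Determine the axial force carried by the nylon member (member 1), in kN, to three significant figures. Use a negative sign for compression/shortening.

3.30 kN

A_1 = 1239 mm².
A_2 = 784 mm².
Equal strain + equilibrium ⇒ each member carries load in proportion to AE: A₁E₁ = 3517000 N, A₂E₂ = 55350000 N, ΣAE = 58870000 N.
F₁ = P·A₁E₁/ΣAE = 55200·3517000/58870000 = 3298 N.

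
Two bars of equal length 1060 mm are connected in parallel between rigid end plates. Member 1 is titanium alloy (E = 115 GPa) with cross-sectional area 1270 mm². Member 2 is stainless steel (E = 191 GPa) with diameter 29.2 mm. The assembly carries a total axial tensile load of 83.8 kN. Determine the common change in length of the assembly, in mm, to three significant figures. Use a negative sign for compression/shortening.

A_2 = 669.7 mm².
Equal strain + equilibrium ⇒ each member carries load in proportion to AE: A₁E₁ = 146000000 N, A₂E₂ = 127900000 N, ΣAE = 274000000 N.
δ = PL/ΣAE = 83800·1060/274000000 = 0.3242 mm.

0.324 mm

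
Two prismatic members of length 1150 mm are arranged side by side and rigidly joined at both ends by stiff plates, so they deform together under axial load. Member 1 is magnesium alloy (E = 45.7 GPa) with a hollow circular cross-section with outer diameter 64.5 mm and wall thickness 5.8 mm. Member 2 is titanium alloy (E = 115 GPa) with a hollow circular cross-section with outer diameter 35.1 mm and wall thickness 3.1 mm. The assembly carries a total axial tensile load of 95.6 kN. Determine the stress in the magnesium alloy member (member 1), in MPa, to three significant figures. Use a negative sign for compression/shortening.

51.6 MPa

A_1 = 1070 mm².
A_2 = 311.6 mm².
Equal strain + equilibrium ⇒ each member carries load in proportion to AE: A₁E₁ = 48880000 N, A₂E₂ = 35840000 N, ΣAE = 84720000 N.
σ₁ = P·E₁/ΣAE = 95600·45700/84720000 = 51.57 MPa.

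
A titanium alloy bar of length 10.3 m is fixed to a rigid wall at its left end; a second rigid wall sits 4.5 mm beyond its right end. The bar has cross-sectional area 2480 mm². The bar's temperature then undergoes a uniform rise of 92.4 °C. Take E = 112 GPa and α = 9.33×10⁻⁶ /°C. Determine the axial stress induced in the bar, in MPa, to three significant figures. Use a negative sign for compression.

Free thermal expansion αLΔT = 9.33e-6 · 10300 · 92.4 = 8.88 mm.
The walls engage after the gap closes; constrained expansion = 8.88 − 4.5 = 4.38 mm.
The walls impose strain ε = −(4.38)/10300 = -4.2520e-04; σ = Eε = 112000 · -4.2520e-04 = -47.62 MPa.

-47.6 MPa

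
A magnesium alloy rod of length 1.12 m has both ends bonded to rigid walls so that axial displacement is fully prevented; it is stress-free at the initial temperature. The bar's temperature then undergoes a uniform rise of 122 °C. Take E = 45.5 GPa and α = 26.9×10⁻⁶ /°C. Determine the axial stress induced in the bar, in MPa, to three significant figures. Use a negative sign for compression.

Free thermal expansion αLΔT = 26.9e-6 · 1120 · 122 = 3.676 mm.
The walls impose strain ε = −(3.676)/1120 = -3.2818e-03; σ = Eε = 45500 · -3.2818e-03 = -149.3 MPa.

-149 MPa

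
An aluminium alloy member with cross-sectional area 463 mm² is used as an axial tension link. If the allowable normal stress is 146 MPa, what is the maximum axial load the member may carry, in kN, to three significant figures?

P_max = σ_allow · A = 146 · 463 = 67600 N = 67.6 kN.

67.6 kN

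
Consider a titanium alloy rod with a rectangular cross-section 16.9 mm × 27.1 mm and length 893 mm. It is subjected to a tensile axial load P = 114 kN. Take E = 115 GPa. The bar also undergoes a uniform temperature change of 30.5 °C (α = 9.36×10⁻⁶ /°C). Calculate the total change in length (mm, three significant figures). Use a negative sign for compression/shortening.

2.19 mm

A = 458 mm².
δ_mech = NL/(AE) = 114000·893/(458·115000) = 1.933 mm.
δ_thermal = αLΔT = 9.36e-6·893·30.5 = 0.2549 mm.
δ = δ_mech + δ_thermal = 2.188 mm.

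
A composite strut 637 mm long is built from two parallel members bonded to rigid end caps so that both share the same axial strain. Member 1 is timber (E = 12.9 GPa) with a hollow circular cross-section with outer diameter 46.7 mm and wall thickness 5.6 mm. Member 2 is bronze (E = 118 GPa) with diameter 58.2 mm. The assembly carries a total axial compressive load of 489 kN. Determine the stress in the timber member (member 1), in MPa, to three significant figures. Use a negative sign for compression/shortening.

A_1 = 723.1 mm².
A_2 = 2660 mm².
Equal strain + equilibrium ⇒ each member carries load in proportion to AE: A₁E₁ = 9328000 N, A₂E₂ = 313900000 N, ΣAE = 323200000 N.
σ₁ = P·E₁/ΣAE = -489000·12900/323200000 = -19.51 MPa.

-19.5 MPa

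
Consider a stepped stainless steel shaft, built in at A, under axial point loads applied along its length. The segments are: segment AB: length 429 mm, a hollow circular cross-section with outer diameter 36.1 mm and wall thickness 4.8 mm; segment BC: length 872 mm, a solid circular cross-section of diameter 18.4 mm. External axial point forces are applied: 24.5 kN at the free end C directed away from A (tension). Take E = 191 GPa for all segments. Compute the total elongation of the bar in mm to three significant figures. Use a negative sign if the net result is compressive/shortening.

Internal axial forces (sectioning from the free end, tension +): N_BC = 24.5 kN, N_AB = 24.5 kN.
A_AB = 472 mm².
A_BC = 265.9 mm².
δ_AB = 24500·429/(472·191000) = 0.1166 mm
δ_BC = 24500·872/(265.9·191000) = 0.4207 mm
δ = Σδ_i = 0.5372 mm.

0.537 mm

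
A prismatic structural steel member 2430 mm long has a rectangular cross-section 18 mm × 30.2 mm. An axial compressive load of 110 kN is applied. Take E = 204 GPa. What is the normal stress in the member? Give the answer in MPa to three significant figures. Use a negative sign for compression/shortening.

-202 MPa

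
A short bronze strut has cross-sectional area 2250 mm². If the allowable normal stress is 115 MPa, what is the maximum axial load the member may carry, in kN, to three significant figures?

259 kN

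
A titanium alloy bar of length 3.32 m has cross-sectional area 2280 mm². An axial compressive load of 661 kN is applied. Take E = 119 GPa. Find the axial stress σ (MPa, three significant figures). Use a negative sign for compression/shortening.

-290 MPa

σ = N/A = -661000/2280 = -289.9 MPa.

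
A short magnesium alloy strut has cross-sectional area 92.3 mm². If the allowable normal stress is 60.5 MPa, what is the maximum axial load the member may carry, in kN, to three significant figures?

5.58 kN

P_max = σ_allow · A = 60.5 · 92.3 = 5584 N = 5.584 kN.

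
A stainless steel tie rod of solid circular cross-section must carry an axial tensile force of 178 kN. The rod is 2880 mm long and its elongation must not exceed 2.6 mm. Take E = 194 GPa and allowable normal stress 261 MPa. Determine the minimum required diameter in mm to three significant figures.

Required area A ≥ P/σ_allow = 178000/261 = 682 mm².
For a solid circular section, d ≥ √(4A/π) = 29.47 mm.
Elongation limit: A ≥ PL/(Eδ_allow) = 178000·2880/(194000·2.6) = 1016 mm² ⇒ d ≥ 35.97 mm.
The elongation limit governs.

36.0 mm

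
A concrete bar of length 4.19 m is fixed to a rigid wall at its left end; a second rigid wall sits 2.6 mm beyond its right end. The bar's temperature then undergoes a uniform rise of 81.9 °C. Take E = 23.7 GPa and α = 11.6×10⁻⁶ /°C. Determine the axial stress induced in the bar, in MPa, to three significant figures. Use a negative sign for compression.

Free thermal expansion αLΔT = 11.6e-6 · 4190 · 81.9 = 3.981 mm.
The walls engage after the gap closes; constrained expansion = 3.981 − 2.6 = 1.381 mm.
The walls impose strain ε = −(1.381)/4190 = -3.2951e-04; σ = Eε = 23700 · -3.2951e-04 = -7.81 MPa.

-7.81 MPa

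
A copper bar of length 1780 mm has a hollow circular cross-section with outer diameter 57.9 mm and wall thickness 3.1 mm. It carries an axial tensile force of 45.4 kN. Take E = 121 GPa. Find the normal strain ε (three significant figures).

7.03e-04

A = 533.7 mm².
σ = N/A = 85.07 MPa; ε = σ/E = 85.07/121000 = 7.030e-04.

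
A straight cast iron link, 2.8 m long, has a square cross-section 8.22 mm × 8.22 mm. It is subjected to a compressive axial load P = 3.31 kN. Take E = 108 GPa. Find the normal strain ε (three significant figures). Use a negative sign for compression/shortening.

A = 67.57 mm².
σ = N/A = -48.99 MPa; ε = σ/E = -48.99/108000 = -4.536e-04.

-4.54e-04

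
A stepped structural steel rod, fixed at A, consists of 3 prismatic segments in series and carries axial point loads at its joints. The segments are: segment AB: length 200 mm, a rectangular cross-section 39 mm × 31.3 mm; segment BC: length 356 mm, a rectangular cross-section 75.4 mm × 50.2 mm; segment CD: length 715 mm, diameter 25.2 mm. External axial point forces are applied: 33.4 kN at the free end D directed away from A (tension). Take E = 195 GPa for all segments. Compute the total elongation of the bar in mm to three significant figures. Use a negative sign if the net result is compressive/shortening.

0.290 mm

Internal axial forces (sectioning from the free end, tension +): N_CD = 33.4 kN, N_BC = 33.4 kN, N_AB = 33.4 kN.
A_AB = 1221 mm².
A_BC = 3785 mm².
A_CD = 498.8 mm².
δ_AB = 33400·200/(1221·195000) = 0.02806 mm
δ_BC = 33400·356/(3785·195000) = 0.01611 mm
δ_CD = 33400·715/(498.8·195000) = 0.2455 mm
δ = Σδ_i = 0.2897 mm.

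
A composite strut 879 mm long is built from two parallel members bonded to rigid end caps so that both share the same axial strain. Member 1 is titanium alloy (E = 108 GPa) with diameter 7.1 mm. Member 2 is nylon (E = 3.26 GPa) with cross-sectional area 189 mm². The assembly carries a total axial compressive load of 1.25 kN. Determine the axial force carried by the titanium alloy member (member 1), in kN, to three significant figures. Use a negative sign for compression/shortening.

-1.09 kN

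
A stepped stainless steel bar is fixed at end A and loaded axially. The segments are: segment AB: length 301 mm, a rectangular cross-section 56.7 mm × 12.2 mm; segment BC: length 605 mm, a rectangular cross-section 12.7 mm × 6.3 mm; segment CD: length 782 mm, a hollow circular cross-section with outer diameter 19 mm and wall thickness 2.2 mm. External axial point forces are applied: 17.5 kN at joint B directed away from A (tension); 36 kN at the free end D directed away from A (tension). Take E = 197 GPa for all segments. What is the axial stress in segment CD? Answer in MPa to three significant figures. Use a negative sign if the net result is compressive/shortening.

310 MPa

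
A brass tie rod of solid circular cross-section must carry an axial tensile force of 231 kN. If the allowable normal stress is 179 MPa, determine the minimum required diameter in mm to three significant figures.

Required area A ≥ P/σ_allow = 231000/179 = 1291 mm².
For a solid circular section, d ≥ √(4A/π) = 40.54 mm.

40.5 mm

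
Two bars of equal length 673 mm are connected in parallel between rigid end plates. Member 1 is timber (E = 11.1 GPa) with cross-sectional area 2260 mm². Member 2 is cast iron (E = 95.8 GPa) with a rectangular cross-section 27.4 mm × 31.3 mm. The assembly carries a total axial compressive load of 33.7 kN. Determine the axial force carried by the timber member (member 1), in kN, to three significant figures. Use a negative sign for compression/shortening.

A_2 = 857.6 mm².
Equal strain + equilibrium ⇒ each member carries load in proportion to AE: A₁E₁ = 25090000 N, A₂E₂ = 82160000 N, ΣAE = 107200000 N.
F₁ = P·A₁E₁/ΣAE = -33700·25090000/107200000 = -7883 N.

-7.88 kN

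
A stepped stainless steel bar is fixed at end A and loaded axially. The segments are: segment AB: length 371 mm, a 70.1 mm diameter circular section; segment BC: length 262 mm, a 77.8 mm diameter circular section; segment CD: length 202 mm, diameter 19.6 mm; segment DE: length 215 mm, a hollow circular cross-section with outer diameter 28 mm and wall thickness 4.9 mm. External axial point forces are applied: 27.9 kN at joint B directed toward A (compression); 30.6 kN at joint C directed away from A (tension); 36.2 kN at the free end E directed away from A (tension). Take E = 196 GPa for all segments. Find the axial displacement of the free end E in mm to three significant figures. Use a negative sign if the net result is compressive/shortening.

Internal axial forces (sectioning from the free end, tension +): N_DE = 36.2 kN, N_CD = 36.2 kN, N_BC = 66.8 kN, N_AB = 38.9 kN.
A_AB = 3859 mm².
A_BC = 4754 mm².
A_CD = 301.7 mm².
A_DE = 355.6 mm².
δ_AB = 38900·371/(3859·196000) = 0.01908 mm
δ_BC = 66800·262/(4754·196000) = 0.01878 mm
δ_CD = 36200·202/(301.7·196000) = 0.1237 mm
δ_DE = 36200·215/(355.6·196000) = 0.1117 mm
δ = Σδ_i = 0.2732 mm.

0.273 mm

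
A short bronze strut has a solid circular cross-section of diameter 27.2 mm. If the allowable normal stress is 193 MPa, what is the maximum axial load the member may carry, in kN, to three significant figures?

A = 581.1 mm².
P_max = σ_allow · A = 193 · 581.1 = 112100 N = 112.1 kN.

112 kN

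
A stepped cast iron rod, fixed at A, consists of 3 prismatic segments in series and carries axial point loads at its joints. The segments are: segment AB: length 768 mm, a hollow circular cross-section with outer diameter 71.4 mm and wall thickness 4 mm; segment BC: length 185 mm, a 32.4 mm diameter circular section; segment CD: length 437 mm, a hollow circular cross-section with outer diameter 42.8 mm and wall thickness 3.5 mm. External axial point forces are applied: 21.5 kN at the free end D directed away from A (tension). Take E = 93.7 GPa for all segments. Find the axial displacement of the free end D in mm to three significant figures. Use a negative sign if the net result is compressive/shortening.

Internal axial forces (sectioning from the free end, tension +): N_CD = 21.5 kN, N_BC = 21.5 kN, N_AB = 21.5 kN.
A_AB = 847 mm².
A_BC = 824.5 mm².
A_CD = 432.1 mm².
δ_AB = 21500·768/(847·93700) = 0.2081 mm
δ_BC = 21500·185/(824.5·93700) = 0.05149 mm
δ_CD = 21500·437/(432.1·93700) = 0.232 mm
δ = Σδ_i = 0.4916 mm.

0.492 mm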